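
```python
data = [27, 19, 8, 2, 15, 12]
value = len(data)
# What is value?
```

Trace (tracking value):
data = [27, 19, 8, 2, 15, 12]  # -> data = [27, 19, 8, 2, 15, 12]
value = len(data)  # -> value = 6

Answer: 6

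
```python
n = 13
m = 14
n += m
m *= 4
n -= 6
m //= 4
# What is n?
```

Answer: 21

Derivation:
Trace (tracking n):
n = 13  # -> n = 13
m = 14  # -> m = 14
n += m  # -> n = 27
m *= 4  # -> m = 56
n -= 6  # -> n = 21
m //= 4  # -> m = 14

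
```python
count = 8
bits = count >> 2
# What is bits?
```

Trace (tracking bits):
count = 8  # -> count = 8
bits = count >> 2  # -> bits = 2

Answer: 2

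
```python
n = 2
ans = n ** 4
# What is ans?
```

Trace (tracking ans):
n = 2  # -> n = 2
ans = n ** 4  # -> ans = 16

Answer: 16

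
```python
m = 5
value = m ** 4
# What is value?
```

Trace (tracking value):
m = 5  # -> m = 5
value = m ** 4  # -> value = 625

Answer: 625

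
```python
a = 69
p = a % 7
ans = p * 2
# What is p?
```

Trace (tracking p):
a = 69  # -> a = 69
p = a % 7  # -> p = 6
ans = p * 2  # -> ans = 12

Answer: 6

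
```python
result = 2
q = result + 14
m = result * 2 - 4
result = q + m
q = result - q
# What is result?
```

Trace (tracking result):
result = 2  # -> result = 2
q = result + 14  # -> q = 16
m = result * 2 - 4  # -> m = 0
result = q + m  # -> result = 16
q = result - q  # -> q = 0

Answer: 16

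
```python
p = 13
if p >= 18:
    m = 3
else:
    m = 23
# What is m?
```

Trace (tracking m):
p = 13  # -> p = 13
if p >= 18:  # condition is False
else:
    m = 23  # -> m = 23

Answer: 23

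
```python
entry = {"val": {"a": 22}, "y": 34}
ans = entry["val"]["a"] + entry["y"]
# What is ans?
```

Trace (tracking ans):
entry = {'val': {'a': 22}, 'y': 34}  # -> entry = {'val': {'a': 22}, 'y': 34}
ans = entry['val']['a'] + entry['y']  # -> ans = 56

Answer: 56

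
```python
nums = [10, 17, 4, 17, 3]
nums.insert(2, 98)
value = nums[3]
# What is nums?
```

Answer: [10, 17, 98, 4, 17, 3]

Derivation:
Trace (tracking nums):
nums = [10, 17, 4, 17, 3]  # -> nums = [10, 17, 4, 17, 3]
nums.insert(2, 98)  # -> nums = [10, 17, 98, 4, 17, 3]
value = nums[3]  # -> value = 4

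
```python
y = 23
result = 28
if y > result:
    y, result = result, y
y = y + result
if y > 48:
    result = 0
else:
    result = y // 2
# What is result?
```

Answer: 0

Derivation:
Trace (tracking result):
y = 23  # -> y = 23
result = 28  # -> result = 28
if y > result:  # condition is False
y = y + result  # -> y = 51
if y > 48:  # condition is True
    result = 0  # -> result = 0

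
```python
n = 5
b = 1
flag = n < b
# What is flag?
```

Trace (tracking flag):
n = 5  # -> n = 5
b = 1  # -> b = 1
flag = n < b  # -> flag = False

Answer: False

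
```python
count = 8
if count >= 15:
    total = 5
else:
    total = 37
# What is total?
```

Trace (tracking total):
count = 8  # -> count = 8
if count >= 15:  # condition is False
else:
    total = 37  # -> total = 37

Answer: 37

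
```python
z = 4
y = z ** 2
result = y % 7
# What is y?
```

Answer: 16

Derivation:
Trace (tracking y):
z = 4  # -> z = 4
y = z ** 2  # -> y = 16
result = y % 7  # -> result = 2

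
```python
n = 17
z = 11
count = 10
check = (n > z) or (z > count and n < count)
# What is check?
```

Trace (tracking check):
n = 17  # -> n = 17
z = 11  # -> z = 11
count = 10  # -> count = 10
check = n > z or (z > count and n < count)  # -> check = True

Answer: True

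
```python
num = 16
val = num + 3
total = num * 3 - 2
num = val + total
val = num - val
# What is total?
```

Answer: 46

Derivation:
Trace (tracking total):
num = 16  # -> num = 16
val = num + 3  # -> val = 19
total = num * 3 - 2  # -> total = 46
num = val + total  # -> num = 65
val = num - val  # -> val = 46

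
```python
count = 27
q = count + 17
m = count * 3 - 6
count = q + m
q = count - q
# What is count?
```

Answer: 119

Derivation:
Trace (tracking count):
count = 27  # -> count = 27
q = count + 17  # -> q = 44
m = count * 3 - 6  # -> m = 75
count = q + m  # -> count = 119
q = count - q  # -> q = 75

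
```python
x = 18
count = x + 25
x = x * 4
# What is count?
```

Answer: 43

Derivation:
Trace (tracking count):
x = 18  # -> x = 18
count = x + 25  # -> count = 43
x = x * 4  # -> x = 72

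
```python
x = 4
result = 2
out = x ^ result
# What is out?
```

Answer: 6

Derivation:
Trace (tracking out):
x = 4  # -> x = 4
result = 2  # -> result = 2
out = x ^ result  # -> out = 6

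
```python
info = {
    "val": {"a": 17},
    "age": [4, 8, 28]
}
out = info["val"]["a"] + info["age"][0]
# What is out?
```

Trace (tracking out):
info = {'val': {'a': 17}, 'age': [4, 8, 28]}  # -> info = {'val': {'a': 17}, 'age': [4, 8, 28]}
out = info['val']['a'] + info['age'][0]  # -> out = 21

Answer: 21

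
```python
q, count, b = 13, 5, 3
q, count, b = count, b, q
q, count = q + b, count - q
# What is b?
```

Trace (tracking b):
q, count, b = (13, 5, 3)  # -> q = 13, count = 5, b = 3
q, count, b = (count, b, q)  # -> q = 5, count = 3, b = 13
q, count = (q + b, count - q)  # -> q = 18, count = -2

Answer: 13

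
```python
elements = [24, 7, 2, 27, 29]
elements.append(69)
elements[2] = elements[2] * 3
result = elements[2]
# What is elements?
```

Answer: [24, 7, 6, 27, 29, 69]

Derivation:
Trace (tracking elements):
elements = [24, 7, 2, 27, 29]  # -> elements = [24, 7, 2, 27, 29]
elements.append(69)  # -> elements = [24, 7, 2, 27, 29, 69]
elements[2] = elements[2] * 3  # -> elements = [24, 7, 6, 27, 29, 69]
result = elements[2]  # -> result = 6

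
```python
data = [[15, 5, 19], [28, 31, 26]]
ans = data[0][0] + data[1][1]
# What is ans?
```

Trace (tracking ans):
data = [[15, 5, 19], [28, 31, 26]]  # -> data = [[15, 5, 19], [28, 31, 26]]
ans = data[0][0] + data[1][1]  # -> ans = 46

Answer: 46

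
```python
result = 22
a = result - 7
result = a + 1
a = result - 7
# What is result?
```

Answer: 16

Derivation:
Trace (tracking result):
result = 22  # -> result = 22
a = result - 7  # -> a = 15
result = a + 1  # -> result = 16
a = result - 7  # -> a = 9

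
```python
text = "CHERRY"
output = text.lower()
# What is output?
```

Trace (tracking output):
text = 'CHERRY'  # -> text = 'CHERRY'
output = text.lower()  # -> output = 'cherry'

Answer: 'cherry'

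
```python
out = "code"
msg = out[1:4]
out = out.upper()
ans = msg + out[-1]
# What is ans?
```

Answer: 'odeE'

Derivation:
Trace (tracking ans):
out = 'code'  # -> out = 'code'
msg = out[1:4]  # -> msg = 'ode'
out = out.upper()  # -> out = 'CODE'
ans = msg + out[-1]  # -> ans = 'odeE'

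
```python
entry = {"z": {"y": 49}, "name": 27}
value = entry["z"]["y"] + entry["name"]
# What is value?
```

Answer: 76

Derivation:
Trace (tracking value):
entry = {'z': {'y': 49}, 'name': 27}  # -> entry = {'z': {'y': 49}, 'name': 27}
value = entry['z']['y'] + entry['name']  # -> value = 76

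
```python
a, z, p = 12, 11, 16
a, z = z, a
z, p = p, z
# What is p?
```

Answer: 12

Derivation:
Trace (tracking p):
a, z, p = (12, 11, 16)  # -> a = 12, z = 11, p = 16
a, z = (z, a)  # -> a = 11, z = 12
z, p = (p, z)  # -> z = 16, p = 12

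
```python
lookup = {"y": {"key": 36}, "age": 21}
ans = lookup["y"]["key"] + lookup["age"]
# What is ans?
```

Answer: 57

Derivation:
Trace (tracking ans):
lookup = {'y': {'key': 36}, 'age': 21}  # -> lookup = {'y': {'key': 36}, 'age': 21}
ans = lookup['y']['key'] + lookup['age']  # -> ans = 57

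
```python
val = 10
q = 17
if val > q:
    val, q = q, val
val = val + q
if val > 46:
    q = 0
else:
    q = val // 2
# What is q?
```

Trace (tracking q):
val = 10  # -> val = 10
q = 17  # -> q = 17
if val > q:  # condition is False
val = val + q  # -> val = 27
if val > 46:  # condition is False
else:
    q = val // 2  # -> q = 13

Answer: 13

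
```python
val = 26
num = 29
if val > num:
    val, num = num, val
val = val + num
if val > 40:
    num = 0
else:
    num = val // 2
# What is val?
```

Trace (tracking val):
val = 26  # -> val = 26
num = 29  # -> num = 29
if val > num:  # condition is False
val = val + num  # -> val = 55
if val > 40:  # condition is True
    num = 0  # -> num = 0

Answer: 55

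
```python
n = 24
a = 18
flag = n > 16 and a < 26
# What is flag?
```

Trace (tracking flag):
n = 24  # -> n = 24
a = 18  # -> a = 18
flag = n > 16 and a < 26  # -> flag = True

Answer: True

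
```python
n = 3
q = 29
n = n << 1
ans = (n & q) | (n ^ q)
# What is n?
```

Trace (tracking n):
n = 3  # -> n = 3
q = 29  # -> q = 29
n = n << 1  # -> n = 6
ans = n & q | n ^ q  # -> ans = 31

Answer: 6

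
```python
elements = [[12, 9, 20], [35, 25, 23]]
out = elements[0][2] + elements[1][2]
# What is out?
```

Answer: 43

Derivation:
Trace (tracking out):
elements = [[12, 9, 20], [35, 25, 23]]  # -> elements = [[12, 9, 20], [35, 25, 23]]
out = elements[0][2] + elements[1][2]  # -> out = 43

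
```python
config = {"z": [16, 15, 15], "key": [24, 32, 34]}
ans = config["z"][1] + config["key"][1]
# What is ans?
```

Trace (tracking ans):
config = {'z': [16, 15, 15], 'key': [24, 32, 34]}  # -> config = {'z': [16, 15, 15], 'key': [24, 32, 34]}
ans = config['z'][1] + config['key'][1]  # -> ans = 47

Answer: 47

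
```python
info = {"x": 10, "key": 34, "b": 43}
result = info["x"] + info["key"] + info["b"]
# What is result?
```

Answer: 87

Derivation:
Trace (tracking result):
info = {'x': 10, 'key': 34, 'b': 43}  # -> info = {'x': 10, 'key': 34, 'b': 43}
result = info['x'] + info['key'] + info['b']  # -> result = 87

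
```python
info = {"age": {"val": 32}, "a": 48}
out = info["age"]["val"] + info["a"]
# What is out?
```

Trace (tracking out):
info = {'age': {'val': 32}, 'a': 48}  # -> info = {'age': {'val': 32}, 'a': 48}
out = info['age']['val'] + info['a']  # -> out = 80

Answer: 80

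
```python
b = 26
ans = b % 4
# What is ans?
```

Trace (tracking ans):
b = 26  # -> b = 26
ans = b % 4  # -> ans = 2

Answer: 2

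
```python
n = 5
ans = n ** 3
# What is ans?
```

Answer: 125

Derivation:
Trace (tracking ans):
n = 5  # -> n = 5
ans = n ** 3  # -> ans = 125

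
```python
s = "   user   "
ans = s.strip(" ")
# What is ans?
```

Answer: 'user'

Derivation:
Trace (tracking ans):
s = '   user   '  # -> s = '   user   '
ans = s.strip(' ')  # -> ans = 'user'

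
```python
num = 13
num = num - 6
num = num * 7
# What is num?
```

Answer: 49

Derivation:
Trace (tracking num):
num = 13  # -> num = 13
num = num - 6  # -> num = 7
num = num * 7  # -> num = 49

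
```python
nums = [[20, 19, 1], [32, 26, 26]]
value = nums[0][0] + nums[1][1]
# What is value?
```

Answer: 46

Derivation:
Trace (tracking value):
nums = [[20, 19, 1], [32, 26, 26]]  # -> nums = [[20, 19, 1], [32, 26, 26]]
value = nums[0][0] + nums[1][1]  # -> value = 46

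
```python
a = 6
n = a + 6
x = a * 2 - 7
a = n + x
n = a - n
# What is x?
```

Answer: 5

Derivation:
Trace (tracking x):
a = 6  # -> a = 6
n = a + 6  # -> n = 12
x = a * 2 - 7  # -> x = 5
a = n + x  # -> a = 17
n = a - n  # -> n = 5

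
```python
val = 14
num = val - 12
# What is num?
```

Answer: 2

Derivation:
Trace (tracking num):
val = 14  # -> val = 14
num = val - 12  # -> num = 2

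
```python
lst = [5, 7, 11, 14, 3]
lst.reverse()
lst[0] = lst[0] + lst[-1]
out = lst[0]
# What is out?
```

Trace (tracking out):
lst = [5, 7, 11, 14, 3]  # -> lst = [5, 7, 11, 14, 3]
lst.reverse()  # -> lst = [3, 14, 11, 7, 5]
lst[0] = lst[0] + lst[-1]  # -> lst = [8, 14, 11, 7, 5]
out = lst[0]  # -> out = 8

Answer: 8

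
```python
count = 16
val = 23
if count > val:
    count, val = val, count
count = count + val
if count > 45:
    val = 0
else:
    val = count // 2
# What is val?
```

Trace (tracking val):
count = 16  # -> count = 16
val = 23  # -> val = 23
if count > val:  # condition is False
count = count + val  # -> count = 39
if count > 45:  # condition is False
else:
    val = count // 2  # -> val = 19

Answer: 19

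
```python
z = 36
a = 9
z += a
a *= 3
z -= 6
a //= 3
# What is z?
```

Answer: 39

Derivation:
Trace (tracking z):
z = 36  # -> z = 36
a = 9  # -> a = 9
z += a  # -> z = 45
a *= 3  # -> a = 27
z -= 6  # -> z = 39
a //= 3  # -> a = 9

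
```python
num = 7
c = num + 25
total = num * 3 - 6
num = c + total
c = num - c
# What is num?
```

Answer: 47

Derivation:
Trace (tracking num):
num = 7  # -> num = 7
c = num + 25  # -> c = 32
total = num * 3 - 6  # -> total = 15
num = c + total  # -> num = 47
c = num - c  # -> c = 15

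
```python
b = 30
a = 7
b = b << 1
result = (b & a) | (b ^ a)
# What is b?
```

Answer: 60

Derivation:
Trace (tracking b):
b = 30  # -> b = 30
a = 7  # -> a = 7
b = b << 1  # -> b = 60
result = b & a | b ^ a  # -> result = 63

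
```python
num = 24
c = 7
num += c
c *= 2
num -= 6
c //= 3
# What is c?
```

Answer: 4

Derivation:
Trace (tracking c):
num = 24  # -> num = 24
c = 7  # -> c = 7
num += c  # -> num = 31
c *= 2  # -> c = 14
num -= 6  # -> num = 25
c //= 3  # -> c = 4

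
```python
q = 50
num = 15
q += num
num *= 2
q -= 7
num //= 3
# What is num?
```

Trace (tracking num):
q = 50  # -> q = 50
num = 15  # -> num = 15
q += num  # -> q = 65
num *= 2  # -> num = 30
q -= 7  # -> q = 58
num //= 3  # -> num = 10

Answer: 10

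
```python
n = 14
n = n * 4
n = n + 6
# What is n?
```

Answer: 62

Derivation:
Trace (tracking n):
n = 14  # -> n = 14
n = n * 4  # -> n = 56
n = n + 6  # -> n = 62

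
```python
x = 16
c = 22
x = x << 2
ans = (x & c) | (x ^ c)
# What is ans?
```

Answer: 86

Derivation:
Trace (tracking ans):
x = 16  # -> x = 16
c = 22  # -> c = 22
x = x << 2  # -> x = 64
ans = x & c | x ^ c  # -> ans = 86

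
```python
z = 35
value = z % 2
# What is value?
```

Trace (tracking value):
z = 35  # -> z = 35
value = z % 2  # -> value = 1

Answer: 1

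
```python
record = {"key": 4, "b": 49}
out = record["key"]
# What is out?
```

Answer: 4

Derivation:
Trace (tracking out):
record = {'key': 4, 'b': 49}  # -> record = {'key': 4, 'b': 49}
out = record['key']  # -> out = 4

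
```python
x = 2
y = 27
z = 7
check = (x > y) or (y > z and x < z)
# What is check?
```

Answer: True

Derivation:
Trace (tracking check):
x = 2  # -> x = 2
y = 27  # -> y = 27
z = 7  # -> z = 7
check = x > y or (y > z and x < z)  # -> check = True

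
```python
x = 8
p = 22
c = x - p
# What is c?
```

Trace (tracking c):
x = 8  # -> x = 8
p = 22  # -> p = 22
c = x - p  # -> c = -14

Answer: -14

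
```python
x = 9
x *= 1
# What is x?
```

Answer: 9

Derivation:
Trace (tracking x):
x = 9  # -> x = 9
x *= 1  # -> x = 9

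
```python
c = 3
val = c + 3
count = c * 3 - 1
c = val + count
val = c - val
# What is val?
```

Answer: 8

Derivation:
Trace (tracking val):
c = 3  # -> c = 3
val = c + 3  # -> val = 6
count = c * 3 - 1  # -> count = 8
c = val + count  # -> c = 14
val = c - val  # -> val = 8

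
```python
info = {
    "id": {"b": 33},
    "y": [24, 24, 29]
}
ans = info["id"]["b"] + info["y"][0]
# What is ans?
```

Answer: 57

Derivation:
Trace (tracking ans):
info = {'id': {'b': 33}, 'y': [24, 24, 29]}  # -> info = {'id': {'b': 33}, 'y': [24, 24, 29]}
ans = info['id']['b'] + info['y'][0]  # -> ans = 57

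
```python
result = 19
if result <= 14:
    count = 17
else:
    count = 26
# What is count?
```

Answer: 26

Derivation:
Trace (tracking count):
result = 19  # -> result = 19
if result <= 14:  # condition is False
else:
    count = 26  # -> count = 26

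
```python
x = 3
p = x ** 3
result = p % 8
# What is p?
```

Answer: 27

Derivation:
Trace (tracking p):
x = 3  # -> x = 3
p = x ** 3  # -> p = 27
result = p % 8  # -> result = 3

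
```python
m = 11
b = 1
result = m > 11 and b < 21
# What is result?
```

Trace (tracking result):
m = 11  # -> m = 11
b = 1  # -> b = 1
result = m > 11 and b < 21  # -> result = False

Answer: False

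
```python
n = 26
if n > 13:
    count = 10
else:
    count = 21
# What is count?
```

Answer: 10

Derivation:
Trace (tracking count):
n = 26  # -> n = 26
if n > 13:  # condition is True
    count = 10  # -> count = 10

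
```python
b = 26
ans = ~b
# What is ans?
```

Trace (tracking ans):
b = 26  # -> b = 26
ans = ~b  # -> ans = -27

Answer: -27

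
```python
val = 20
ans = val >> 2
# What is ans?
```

Answer: 5

Derivation:
Trace (tracking ans):
val = 20  # -> val = 20
ans = val >> 2  # -> ans = 5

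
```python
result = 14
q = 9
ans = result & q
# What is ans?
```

Answer: 8

Derivation:
Trace (tracking ans):
result = 14  # -> result = 14
q = 9  # -> q = 9
ans = result & q  # -> ans = 8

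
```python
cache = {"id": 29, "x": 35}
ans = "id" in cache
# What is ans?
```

Answer: True

Derivation:
Trace (tracking ans):
cache = {'id': 29, 'x': 35}  # -> cache = {'id': 29, 'x': 35}
ans = 'id' in cache  # -> ans = True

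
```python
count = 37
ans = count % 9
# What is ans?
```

Trace (tracking ans):
count = 37  # -> count = 37
ans = count % 9  # -> ans = 1

Answer: 1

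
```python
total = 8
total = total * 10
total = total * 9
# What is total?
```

Trace (tracking total):
total = 8  # -> total = 8
total = total * 10  # -> total = 80
total = total * 9  # -> total = 720

Answer: 720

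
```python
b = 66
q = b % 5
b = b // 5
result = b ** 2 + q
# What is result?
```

Answer: 170

Derivation:
Trace (tracking result):
b = 66  # -> b = 66
q = b % 5  # -> q = 1
b = b // 5  # -> b = 13
result = b ** 2 + q  # -> result = 170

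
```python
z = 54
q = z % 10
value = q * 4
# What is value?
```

Trace (tracking value):
z = 54  # -> z = 54
q = z % 10  # -> q = 4
value = q * 4  # -> value = 16

Answer: 16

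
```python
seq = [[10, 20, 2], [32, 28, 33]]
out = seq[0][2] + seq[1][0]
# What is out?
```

Answer: 34

Derivation:
Trace (tracking out):
seq = [[10, 20, 2], [32, 28, 33]]  # -> seq = [[10, 20, 2], [32, 28, 33]]
out = seq[0][2] + seq[1][0]  # -> out = 34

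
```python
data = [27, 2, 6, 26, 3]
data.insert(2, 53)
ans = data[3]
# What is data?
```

Trace (tracking data):
data = [27, 2, 6, 26, 3]  # -> data = [27, 2, 6, 26, 3]
data.insert(2, 53)  # -> data = [27, 2, 53, 6, 26, 3]
ans = data[3]  # -> ans = 6

Answer: [27, 2, 53, 6, 26, 3]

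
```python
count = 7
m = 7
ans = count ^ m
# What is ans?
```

Answer: 0

Derivation:
Trace (tracking ans):
count = 7  # -> count = 7
m = 7  # -> m = 7
ans = count ^ m  # -> ans = 0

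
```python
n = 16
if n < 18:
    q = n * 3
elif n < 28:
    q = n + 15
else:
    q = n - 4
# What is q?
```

Answer: 48

Derivation:
Trace (tracking q):
n = 16  # -> n = 16
if n < 18:  # condition is True
    q = n * 3  # -> q = 48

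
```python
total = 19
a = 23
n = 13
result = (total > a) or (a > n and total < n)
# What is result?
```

Trace (tracking result):
total = 19  # -> total = 19
a = 23  # -> a = 23
n = 13  # -> n = 13
result = total > a or (a > n and total < n)  # -> result = False

Answer: False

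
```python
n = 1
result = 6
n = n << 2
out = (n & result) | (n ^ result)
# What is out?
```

Trace (tracking out):
n = 1  # -> n = 1
result = 6  # -> result = 6
n = n << 2  # -> n = 4
out = n & result | n ^ result  # -> out = 6

Answer: 6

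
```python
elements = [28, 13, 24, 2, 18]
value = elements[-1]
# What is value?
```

Trace (tracking value):
elements = [28, 13, 24, 2, 18]  # -> elements = [28, 13, 24, 2, 18]
value = elements[-1]  # -> value = 18

Answer: 18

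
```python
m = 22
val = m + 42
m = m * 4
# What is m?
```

Trace (tracking m):
m = 22  # -> m = 22
val = m + 42  # -> val = 64
m = m * 4  # -> m = 88

Answer: 88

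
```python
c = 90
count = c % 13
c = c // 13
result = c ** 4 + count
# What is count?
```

Answer: 12

Derivation:
Trace (tracking count):
c = 90  # -> c = 90
count = c % 13  # -> count = 12
c = c // 13  # -> c = 6
result = c ** 4 + count  # -> result = 1308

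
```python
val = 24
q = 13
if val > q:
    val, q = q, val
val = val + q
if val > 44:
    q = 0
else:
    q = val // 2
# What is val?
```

Answer: 37

Derivation:
Trace (tracking val):
val = 24  # -> val = 24
q = 13  # -> q = 13
if val > q:  # condition is True
    val, q = (q, val)  # -> val = 13, q = 24
val = val + q  # -> val = 37
if val > 44:  # condition is False
else:
    q = val // 2  # -> q = 18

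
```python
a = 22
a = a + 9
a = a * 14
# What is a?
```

Trace (tracking a):
a = 22  # -> a = 22
a = a + 9  # -> a = 31
a = a * 14  # -> a = 434

Answer: 434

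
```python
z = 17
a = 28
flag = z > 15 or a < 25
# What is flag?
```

Trace (tracking flag):
z = 17  # -> z = 17
a = 28  # -> a = 28
flag = z > 15 or a < 25  # -> flag = True

Answer: True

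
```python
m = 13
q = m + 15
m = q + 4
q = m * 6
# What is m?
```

Answer: 32

Derivation:
Trace (tracking m):
m = 13  # -> m = 13
q = m + 15  # -> q = 28
m = q + 4  # -> m = 32
q = m * 6  # -> q = 192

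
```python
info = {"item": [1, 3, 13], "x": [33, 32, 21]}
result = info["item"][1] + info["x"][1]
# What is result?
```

Answer: 35

Derivation:
Trace (tracking result):
info = {'item': [1, 3, 13], 'x': [33, 32, 21]}  # -> info = {'item': [1, 3, 13], 'x': [33, 32, 21]}
result = info['item'][1] + info['x'][1]  # -> result = 35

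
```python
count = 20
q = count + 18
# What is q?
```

Trace (tracking q):
count = 20  # -> count = 20
q = count + 18  # -> q = 38

Answer: 38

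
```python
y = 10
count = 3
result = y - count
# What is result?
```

Answer: 7

Derivation:
Trace (tracking result):
y = 10  # -> y = 10
count = 3  # -> count = 3
result = y - count  # -> result = 7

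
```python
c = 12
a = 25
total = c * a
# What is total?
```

Trace (tracking total):
c = 12  # -> c = 12
a = 25  # -> a = 25
total = c * a  # -> total = 300

Answer: 300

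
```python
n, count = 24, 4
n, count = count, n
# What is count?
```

Answer: 24

Derivation:
Trace (tracking count):
n, count = (24, 4)  # -> n = 24, count = 4
n, count = (count, n)  # -> n = 4, count = 24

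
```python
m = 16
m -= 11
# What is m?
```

Trace (tracking m):
m = 16  # -> m = 16
m -= 11  # -> m = 5

Answer: 5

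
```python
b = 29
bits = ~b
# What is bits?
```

Trace (tracking bits):
b = 29  # -> b = 29
bits = ~b  # -> bits = -30

Answer: -30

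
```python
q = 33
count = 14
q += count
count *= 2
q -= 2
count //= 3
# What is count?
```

Answer: 9

Derivation:
Trace (tracking count):
q = 33  # -> q = 33
count = 14  # -> count = 14
q += count  # -> q = 47
count *= 2  # -> count = 28
q -= 2  # -> q = 45
count //= 3  # -> count = 9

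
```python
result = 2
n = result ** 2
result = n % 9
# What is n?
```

Answer: 4

Derivation:
Trace (tracking n):
result = 2  # -> result = 2
n = result ** 2  # -> n = 4
result = n % 9  # -> result = 4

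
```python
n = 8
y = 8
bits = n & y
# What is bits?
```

Answer: 8

Derivation:
Trace (tracking bits):
n = 8  # -> n = 8
y = 8  # -> y = 8
bits = n & y  # -> bits = 8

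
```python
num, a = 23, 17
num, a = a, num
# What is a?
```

Answer: 23

Derivation:
Trace (tracking a):
num, a = (23, 17)  # -> num = 23, a = 17
num, a = (a, num)  # -> num = 17, a = 23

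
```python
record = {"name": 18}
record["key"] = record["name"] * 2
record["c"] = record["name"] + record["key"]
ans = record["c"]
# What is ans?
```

Trace (tracking ans):
record = {'name': 18}  # -> record = {'name': 18}
record['key'] = record['name'] * 2  # -> record = {'name': 18, 'key': 36}
record['c'] = record['name'] + record['key']  # -> record = {'name': 18, 'key': 36, 'c': 54}
ans = record['c']  # -> ans = 54

Answer: 54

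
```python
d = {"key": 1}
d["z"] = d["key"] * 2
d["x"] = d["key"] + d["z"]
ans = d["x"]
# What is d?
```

Answer: {'key': 1, 'z': 2, 'x': 3}

Derivation:
Trace (tracking d):
d = {'key': 1}  # -> d = {'key': 1}
d['z'] = d['key'] * 2  # -> d = {'key': 1, 'z': 2}
d['x'] = d['key'] + d['z']  # -> d = {'key': 1, 'z': 2, 'x': 3}
ans = d['x']  # -> ans = 3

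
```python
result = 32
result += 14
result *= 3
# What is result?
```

Answer: 138

Derivation:
Trace (tracking result):
result = 32  # -> result = 32
result += 14  # -> result = 46
result *= 3  # -> result = 138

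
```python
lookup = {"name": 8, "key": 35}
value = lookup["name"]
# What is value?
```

Trace (tracking value):
lookup = {'name': 8, 'key': 35}  # -> lookup = {'name': 8, 'key': 35}
value = lookup['name']  # -> value = 8

Answer: 8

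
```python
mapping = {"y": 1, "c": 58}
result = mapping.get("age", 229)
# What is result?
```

Trace (tracking result):
mapping = {'y': 1, 'c': 58}  # -> mapping = {'y': 1, 'c': 58}
result = mapping.get('age', 229)  # -> result = 229

Answer: 229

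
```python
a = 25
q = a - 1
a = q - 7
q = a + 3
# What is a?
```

Trace (tracking a):
a = 25  # -> a = 25
q = a - 1  # -> q = 24
a = q - 7  # -> a = 17
q = a + 3  # -> q = 20

Answer: 17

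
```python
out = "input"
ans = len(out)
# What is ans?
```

Answer: 5

Derivation:
Trace (tracking ans):
out = 'input'  # -> out = 'input'
ans = len(out)  # -> ans = 5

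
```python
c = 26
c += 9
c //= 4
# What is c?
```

Trace (tracking c):
c = 26  # -> c = 26
c += 9  # -> c = 35
c //= 4  # -> c = 8

Answer: 8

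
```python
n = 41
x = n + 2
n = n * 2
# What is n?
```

Answer: 82

Derivation:
Trace (tracking n):
n = 41  # -> n = 41
x = n + 2  # -> x = 43
n = n * 2  # -> n = 82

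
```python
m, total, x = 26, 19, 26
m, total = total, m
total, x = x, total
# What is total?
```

Trace (tracking total):
m, total, x = (26, 19, 26)  # -> m = 26, total = 19, x = 26
m, total = (total, m)  # -> m = 19, total = 26
total, x = (x, total)  # -> total = 26, x = 26

Answer: 26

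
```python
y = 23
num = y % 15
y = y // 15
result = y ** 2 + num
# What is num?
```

Answer: 8

Derivation:
Trace (tracking num):
y = 23  # -> y = 23
num = y % 15  # -> num = 8
y = y // 15  # -> y = 1
result = y ** 2 + num  # -> result = 9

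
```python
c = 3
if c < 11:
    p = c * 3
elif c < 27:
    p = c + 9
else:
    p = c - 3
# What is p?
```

Answer: 9

Derivation:
Trace (tracking p):
c = 3  # -> c = 3
if c < 11:  # condition is True
    p = c * 3  # -> p = 9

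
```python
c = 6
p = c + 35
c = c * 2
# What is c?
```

Trace (tracking c):
c = 6  # -> c = 6
p = c + 35  # -> p = 41
c = c * 2  # -> c = 12

Answer: 12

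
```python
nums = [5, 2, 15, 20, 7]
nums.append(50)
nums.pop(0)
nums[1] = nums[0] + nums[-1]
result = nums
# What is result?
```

Trace (tracking result):
nums = [5, 2, 15, 20, 7]  # -> nums = [5, 2, 15, 20, 7]
nums.append(50)  # -> nums = [5, 2, 15, 20, 7, 50]
nums.pop(0)  # -> nums = [2, 15, 20, 7, 50]
nums[1] = nums[0] + nums[-1]  # -> nums = [2, 52, 20, 7, 50]
result = nums  # -> result = [2, 52, 20, 7, 50]

Answer: [2, 52, 20, 7, 50]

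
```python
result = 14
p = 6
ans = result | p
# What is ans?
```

Answer: 14

Derivation:
Trace (tracking ans):
result = 14  # -> result = 14
p = 6  # -> p = 6
ans = result | p  # -> ans = 14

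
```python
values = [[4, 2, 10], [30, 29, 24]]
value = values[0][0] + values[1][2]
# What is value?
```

Answer: 28

Derivation:
Trace (tracking value):
values = [[4, 2, 10], [30, 29, 24]]  # -> values = [[4, 2, 10], [30, 29, 24]]
value = values[0][0] + values[1][2]  # -> value = 28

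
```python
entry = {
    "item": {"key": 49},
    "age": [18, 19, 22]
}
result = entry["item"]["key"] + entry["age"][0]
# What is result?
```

Answer: 67

Derivation:
Trace (tracking result):
entry = {'item': {'key': 49}, 'age': [18, 19, 22]}  # -> entry = {'item': {'key': 49}, 'age': [18, 19, 22]}
result = entry['item']['key'] + entry['age'][0]  # -> result = 67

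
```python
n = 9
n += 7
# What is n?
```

Trace (tracking n):
n = 9  # -> n = 9
n += 7  # -> n = 16

Answer: 16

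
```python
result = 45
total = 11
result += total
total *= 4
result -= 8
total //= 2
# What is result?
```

Answer: 48

Derivation:
Trace (tracking result):
result = 45  # -> result = 45
total = 11  # -> total = 11
result += total  # -> result = 56
total *= 4  # -> total = 44
result -= 8  # -> result = 48
total //= 2  # -> total = 22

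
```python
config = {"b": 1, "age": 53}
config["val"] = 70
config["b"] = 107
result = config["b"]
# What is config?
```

Trace (tracking config):
config = {'b': 1, 'age': 53}  # -> config = {'b': 1, 'age': 53}
config['val'] = 70  # -> config = {'b': 1, 'age': 53, 'val': 70}
config['b'] = 107  # -> config = {'b': 107, 'age': 53, 'val': 70}
result = config['b']  # -> result = 107

Answer: {'b': 107, 'age': 53, 'val': 70}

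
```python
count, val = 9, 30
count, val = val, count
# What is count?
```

Answer: 30

Derivation:
Trace (tracking count):
count, val = (9, 30)  # -> count = 9, val = 30
count, val = (val, count)  # -> count = 30, val = 9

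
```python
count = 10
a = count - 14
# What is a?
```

Trace (tracking a):
count = 10  # -> count = 10
a = count - 14  # -> a = -4

Answer: -4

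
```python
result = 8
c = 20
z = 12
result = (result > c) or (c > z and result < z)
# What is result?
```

Answer: True

Derivation:
Trace (tracking result):
result = 8  # -> result = 8
c = 20  # -> c = 20
z = 12  # -> z = 12
result = result > c or (c > z and result < z)  # -> result = True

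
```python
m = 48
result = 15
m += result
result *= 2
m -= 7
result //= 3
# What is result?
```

Trace (tracking result):
m = 48  # -> m = 48
result = 15  # -> result = 15
m += result  # -> m = 63
result *= 2  # -> result = 30
m -= 7  # -> m = 56
result //= 3  # -> result = 10

Answer: 10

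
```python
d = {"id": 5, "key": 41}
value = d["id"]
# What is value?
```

Answer: 5

Derivation:
Trace (tracking value):
d = {'id': 5, 'key': 41}  # -> d = {'id': 5, 'key': 41}
value = d['id']  # -> value = 5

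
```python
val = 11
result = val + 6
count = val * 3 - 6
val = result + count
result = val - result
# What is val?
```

Trace (tracking val):
val = 11  # -> val = 11
result = val + 6  # -> result = 17
count = val * 3 - 6  # -> count = 27
val = result + count  # -> val = 44
result = val - result  # -> result = 27

Answer: 44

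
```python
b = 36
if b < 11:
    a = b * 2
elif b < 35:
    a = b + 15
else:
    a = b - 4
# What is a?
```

Trace (tracking a):
b = 36  # -> b = 36
if b < 11:  # condition is False
elif b < 35:  # condition is False
else:
    a = b - 4  # -> a = 32

Answer: 32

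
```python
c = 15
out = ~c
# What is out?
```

Answer: -16

Derivation:
Trace (tracking out):
c = 15  # -> c = 15
out = ~c  # -> out = -16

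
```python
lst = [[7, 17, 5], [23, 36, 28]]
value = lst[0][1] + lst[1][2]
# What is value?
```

Answer: 45

Derivation:
Trace (tracking value):
lst = [[7, 17, 5], [23, 36, 28]]  # -> lst = [[7, 17, 5], [23, 36, 28]]
value = lst[0][1] + lst[1][2]  # -> value = 45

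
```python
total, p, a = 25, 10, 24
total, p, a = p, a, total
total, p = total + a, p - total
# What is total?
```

Trace (tracking total):
total, p, a = (25, 10, 24)  # -> total = 25, p = 10, a = 24
total, p, a = (p, a, total)  # -> total = 10, p = 24, a = 25
total, p = (total + a, p - total)  # -> total = 35, p = 14

Answer: 35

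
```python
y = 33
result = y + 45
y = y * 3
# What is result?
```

Answer: 78

Derivation:
Trace (tracking result):
y = 33  # -> y = 33
result = y + 45  # -> result = 78
y = y * 3  # -> y = 99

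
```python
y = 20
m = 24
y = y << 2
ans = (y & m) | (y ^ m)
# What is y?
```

Trace (tracking y):
y = 20  # -> y = 20
m = 24  # -> m = 24
y = y << 2  # -> y = 80
ans = y & m | y ^ m  # -> ans = 88

Answer: 80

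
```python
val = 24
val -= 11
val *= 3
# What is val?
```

Answer: 39

Derivation:
Trace (tracking val):
val = 24  # -> val = 24
val -= 11  # -> val = 13
val *= 3  # -> val = 39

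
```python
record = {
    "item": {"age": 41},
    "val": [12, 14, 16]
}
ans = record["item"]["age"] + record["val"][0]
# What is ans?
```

Trace (tracking ans):
record = {'item': {'age': 41}, 'val': [12, 14, 16]}  # -> record = {'item': {'age': 41}, 'val': [12, 14, 16]}
ans = record['item']['age'] + record['val'][0]  # -> ans = 53

Answer: 53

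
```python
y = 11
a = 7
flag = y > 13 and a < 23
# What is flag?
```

Trace (tracking flag):
y = 11  # -> y = 11
a = 7  # -> a = 7
flag = y > 13 and a < 23  # -> flag = False

Answer: False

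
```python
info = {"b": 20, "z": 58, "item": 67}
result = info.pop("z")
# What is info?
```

Answer: {'b': 20, 'item': 67}

Derivation:
Trace (tracking info):
info = {'b': 20, 'z': 58, 'item': 67}  # -> info = {'b': 20, 'z': 58, 'item': 67}
result = info.pop('z')  # -> result = 58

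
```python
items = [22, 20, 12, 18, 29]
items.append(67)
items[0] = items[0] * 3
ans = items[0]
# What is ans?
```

Answer: 66

Derivation:
Trace (tracking ans):
items = [22, 20, 12, 18, 29]  # -> items = [22, 20, 12, 18, 29]
items.append(67)  # -> items = [22, 20, 12, 18, 29, 67]
items[0] = items[0] * 3  # -> items = [66, 20, 12, 18, 29, 67]
ans = items[0]  # -> ans = 66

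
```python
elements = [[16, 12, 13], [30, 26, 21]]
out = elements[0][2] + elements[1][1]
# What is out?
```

Trace (tracking out):
elements = [[16, 12, 13], [30, 26, 21]]  # -> elements = [[16, 12, 13], [30, 26, 21]]
out = elements[0][2] + elements[1][1]  # -> out = 39

Answer: 39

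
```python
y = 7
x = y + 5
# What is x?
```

Answer: 12

Derivation:
Trace (tracking x):
y = 7  # -> y = 7
x = y + 5  # -> x = 12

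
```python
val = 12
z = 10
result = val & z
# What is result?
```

Trace (tracking result):
val = 12  # -> val = 12
z = 10  # -> z = 10
result = val & z  # -> result = 8

Answer: 8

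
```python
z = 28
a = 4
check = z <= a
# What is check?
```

Answer: False

Derivation:
Trace (tracking check):
z = 28  # -> z = 28
a = 4  # -> a = 4
check = z <= a  # -> check = False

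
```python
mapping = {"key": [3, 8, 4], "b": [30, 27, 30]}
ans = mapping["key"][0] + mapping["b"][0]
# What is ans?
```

Trace (tracking ans):
mapping = {'key': [3, 8, 4], 'b': [30, 27, 30]}  # -> mapping = {'key': [3, 8, 4], 'b': [30, 27, 30]}
ans = mapping['key'][0] + mapping['b'][0]  # -> ans = 33

Answer: 33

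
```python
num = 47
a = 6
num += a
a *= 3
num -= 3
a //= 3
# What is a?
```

Trace (tracking a):
num = 47  # -> num = 47
a = 6  # -> a = 6
num += a  # -> num = 53
a *= 3  # -> a = 18
num -= 3  # -> num = 50
a //= 3  # -> a = 6

Answer: 6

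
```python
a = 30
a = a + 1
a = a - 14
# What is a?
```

Trace (tracking a):
a = 30  # -> a = 30
a = a + 1  # -> a = 31
a = a - 14  # -> a = 17

Answer: 17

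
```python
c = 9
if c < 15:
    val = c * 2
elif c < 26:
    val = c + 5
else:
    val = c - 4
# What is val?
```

Answer: 18

Derivation:
Trace (tracking val):
c = 9  # -> c = 9
if c < 15:  # condition is True
    val = c * 2  # -> val = 18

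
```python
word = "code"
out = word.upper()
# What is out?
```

Trace (tracking out):
word = 'code'  # -> word = 'code'
out = word.upper()  # -> out = 'CODE'

Answer: 'CODE'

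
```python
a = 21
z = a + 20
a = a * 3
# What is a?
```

Trace (tracking a):
a = 21  # -> a = 21
z = a + 20  # -> z = 41
a = a * 3  # -> a = 63

Answer: 63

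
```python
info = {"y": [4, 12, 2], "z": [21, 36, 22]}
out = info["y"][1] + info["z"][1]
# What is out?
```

Trace (tracking out):
info = {'y': [4, 12, 2], 'z': [21, 36, 22]}  # -> info = {'y': [4, 12, 2], 'z': [21, 36, 22]}
out = info['y'][1] + info['z'][1]  # -> out = 48

Answer: 48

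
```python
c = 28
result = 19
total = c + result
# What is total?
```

Answer: 47

Derivation:
Trace (tracking total):
c = 28  # -> c = 28
result = 19  # -> result = 19
total = c + result  # -> total = 47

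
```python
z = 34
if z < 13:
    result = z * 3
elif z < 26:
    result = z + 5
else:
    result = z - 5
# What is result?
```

Answer: 29

Derivation:
Trace (tracking result):
z = 34  # -> z = 34
if z < 13:  # condition is False
elif z < 26:  # condition is False
else:
    result = z - 5  # -> result = 29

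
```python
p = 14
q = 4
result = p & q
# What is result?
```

Answer: 4

Derivation:
Trace (tracking result):
p = 14  # -> p = 14
q = 4  # -> q = 4
result = p & q  # -> result = 4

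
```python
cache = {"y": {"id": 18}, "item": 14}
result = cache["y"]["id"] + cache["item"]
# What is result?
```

Answer: 32

Derivation:
Trace (tracking result):
cache = {'y': {'id': 18}, 'item': 14}  # -> cache = {'y': {'id': 18}, 'item': 14}
result = cache['y']['id'] + cache['item']  # -> result = 32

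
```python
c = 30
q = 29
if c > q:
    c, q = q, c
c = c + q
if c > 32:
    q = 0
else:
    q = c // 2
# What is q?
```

Answer: 0

Derivation:
Trace (tracking q):
c = 30  # -> c = 30
q = 29  # -> q = 29
if c > q:  # condition is True
    c, q = (q, c)  # -> c = 29, q = 30
c = c + q  # -> c = 59
if c > 32:  # condition is True
    q = 0  # -> q = 0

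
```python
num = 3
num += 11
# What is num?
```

Answer: 14

Derivation:
Trace (tracking num):
num = 3  # -> num = 3
num += 11  # -> num = 14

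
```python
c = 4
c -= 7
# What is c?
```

Answer: -3

Derivation:
Trace (tracking c):
c = 4  # -> c = 4
c -= 7  # -> c = -3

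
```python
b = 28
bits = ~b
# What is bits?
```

Trace (tracking bits):
b = 28  # -> b = 28
bits = ~b  # -> bits = -29

Answer: -29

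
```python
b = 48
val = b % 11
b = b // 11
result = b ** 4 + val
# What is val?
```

Answer: 4

Derivation:
Trace (tracking val):
b = 48  # -> b = 48
val = b % 11  # -> val = 4
b = b // 11  # -> b = 4
result = b ** 4 + val  # -> result = 260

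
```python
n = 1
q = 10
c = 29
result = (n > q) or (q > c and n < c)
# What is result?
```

Trace (tracking result):
n = 1  # -> n = 1
q = 10  # -> q = 10
c = 29  # -> c = 29
result = n > q or (q > c and n < c)  # -> result = False

Answer: False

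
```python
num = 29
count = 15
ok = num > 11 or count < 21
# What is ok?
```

Answer: True

Derivation:
Trace (tracking ok):
num = 29  # -> num = 29
count = 15  # -> count = 15
ok = num > 11 or count < 21  # -> ok = True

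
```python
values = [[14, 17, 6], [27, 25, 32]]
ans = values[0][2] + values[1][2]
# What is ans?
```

Trace (tracking ans):
values = [[14, 17, 6], [27, 25, 32]]  # -> values = [[14, 17, 6], [27, 25, 32]]
ans = values[0][2] + values[1][2]  # -> ans = 38

Answer: 38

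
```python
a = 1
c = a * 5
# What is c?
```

Answer: 5

Derivation:
Trace (tracking c):
a = 1  # -> a = 1
c = a * 5  # -> c = 5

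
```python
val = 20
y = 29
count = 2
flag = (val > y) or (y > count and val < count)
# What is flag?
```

Answer: False

Derivation:
Trace (tracking flag):
val = 20  # -> val = 20
y = 29  # -> y = 29
count = 2  # -> count = 2
flag = val > y or (y > count and val < count)  # -> flag = False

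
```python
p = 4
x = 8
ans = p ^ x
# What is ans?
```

Answer: 12

Derivation:
Trace (tracking ans):
p = 4  # -> p = 4
x = 8  # -> x = 8
ans = p ^ x  # -> ans = 12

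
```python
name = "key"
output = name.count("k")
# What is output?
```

Answer: 1

Derivation:
Trace (tracking output):
name = 'key'  # -> name = 'key'
output = name.count('k')  # -> output = 1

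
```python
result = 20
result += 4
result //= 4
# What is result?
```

Answer: 6

Derivation:
Trace (tracking result):
result = 20  # -> result = 20
result += 4  # -> result = 24
result //= 4  # -> result = 6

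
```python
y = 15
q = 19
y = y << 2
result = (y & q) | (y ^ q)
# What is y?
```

Trace (tracking y):
y = 15  # -> y = 15
q = 19  # -> q = 19
y = y << 2  # -> y = 60
result = y & q | y ^ q  # -> result = 63

Answer: 60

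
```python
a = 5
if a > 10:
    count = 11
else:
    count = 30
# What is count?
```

Trace (tracking count):
a = 5  # -> a = 5
if a > 10:  # condition is False
else:
    count = 30  # -> count = 30

Answer: 30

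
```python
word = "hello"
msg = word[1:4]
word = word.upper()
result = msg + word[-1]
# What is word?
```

Trace (tracking word):
word = 'hello'  # -> word = 'hello'
msg = word[1:4]  # -> msg = 'ell'
word = word.upper()  # -> word = 'HELLO'
result = msg + word[-1]  # -> result = 'ellO'

Answer: 'HELLO'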